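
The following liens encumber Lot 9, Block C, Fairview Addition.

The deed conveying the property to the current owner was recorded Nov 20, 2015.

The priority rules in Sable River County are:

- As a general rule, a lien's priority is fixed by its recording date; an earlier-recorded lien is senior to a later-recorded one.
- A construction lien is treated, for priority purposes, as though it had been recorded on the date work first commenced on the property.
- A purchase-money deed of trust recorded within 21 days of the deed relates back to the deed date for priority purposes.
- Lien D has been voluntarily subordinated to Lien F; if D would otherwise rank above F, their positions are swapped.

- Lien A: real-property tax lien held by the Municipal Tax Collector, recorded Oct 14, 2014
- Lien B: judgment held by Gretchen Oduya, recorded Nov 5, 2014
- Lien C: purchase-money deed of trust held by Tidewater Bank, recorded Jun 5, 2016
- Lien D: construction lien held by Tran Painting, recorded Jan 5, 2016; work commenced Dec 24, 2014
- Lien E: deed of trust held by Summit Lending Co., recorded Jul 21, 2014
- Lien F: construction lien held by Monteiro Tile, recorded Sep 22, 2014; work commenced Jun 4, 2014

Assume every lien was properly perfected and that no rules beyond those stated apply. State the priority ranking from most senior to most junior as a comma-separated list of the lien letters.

F, E, A, B, D, C

First, effective dates: C missed the 21-day window (198 days after the deed), so its recording date stands; D is treated as recorded Dec 24, 2014, the work-commencement date; F relates back to Jun 4, 2014 (work commenced).
Sorted by effective date: F (Jun 4, 2014), E (Jul 21, 2014), A (Oct 14, 2014), B (Nov 5, 2014), D (Dec 24, 2014), C (Jun 5, 2016).
Since D is not senior to F, the subordination leaves the order unchanged.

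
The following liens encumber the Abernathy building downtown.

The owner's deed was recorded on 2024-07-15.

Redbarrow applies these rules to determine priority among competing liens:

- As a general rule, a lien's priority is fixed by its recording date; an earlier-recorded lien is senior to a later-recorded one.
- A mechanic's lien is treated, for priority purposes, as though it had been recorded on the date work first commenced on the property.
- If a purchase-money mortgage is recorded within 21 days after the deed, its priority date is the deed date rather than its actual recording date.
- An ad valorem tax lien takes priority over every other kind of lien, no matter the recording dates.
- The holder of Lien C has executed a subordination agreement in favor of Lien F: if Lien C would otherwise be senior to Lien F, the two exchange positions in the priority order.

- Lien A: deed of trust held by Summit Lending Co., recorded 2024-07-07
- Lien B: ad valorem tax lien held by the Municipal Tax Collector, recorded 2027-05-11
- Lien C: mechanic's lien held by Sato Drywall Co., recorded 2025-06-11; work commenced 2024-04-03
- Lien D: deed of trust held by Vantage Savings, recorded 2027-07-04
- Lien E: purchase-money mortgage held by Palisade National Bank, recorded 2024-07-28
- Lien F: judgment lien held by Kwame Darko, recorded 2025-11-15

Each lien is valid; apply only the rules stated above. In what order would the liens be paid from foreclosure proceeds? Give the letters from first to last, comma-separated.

Adjusting effective dates: C's effective date is 2024-04-03, when work began; E was recorded within the 21-day window, so its effective date is the deed date 2024-07-15.
B is an ad valorem tax lien, so it outranks all other liens regardless of date.
Ordering the rest by effective date: C (2024-04-03), A (2024-07-07), E (2024-07-15), F (2025-11-15), D (2027-07-04).
C would otherwise be senior to F, so under the subordination agreement C and F exchange positions.

B, F, A, E, C, D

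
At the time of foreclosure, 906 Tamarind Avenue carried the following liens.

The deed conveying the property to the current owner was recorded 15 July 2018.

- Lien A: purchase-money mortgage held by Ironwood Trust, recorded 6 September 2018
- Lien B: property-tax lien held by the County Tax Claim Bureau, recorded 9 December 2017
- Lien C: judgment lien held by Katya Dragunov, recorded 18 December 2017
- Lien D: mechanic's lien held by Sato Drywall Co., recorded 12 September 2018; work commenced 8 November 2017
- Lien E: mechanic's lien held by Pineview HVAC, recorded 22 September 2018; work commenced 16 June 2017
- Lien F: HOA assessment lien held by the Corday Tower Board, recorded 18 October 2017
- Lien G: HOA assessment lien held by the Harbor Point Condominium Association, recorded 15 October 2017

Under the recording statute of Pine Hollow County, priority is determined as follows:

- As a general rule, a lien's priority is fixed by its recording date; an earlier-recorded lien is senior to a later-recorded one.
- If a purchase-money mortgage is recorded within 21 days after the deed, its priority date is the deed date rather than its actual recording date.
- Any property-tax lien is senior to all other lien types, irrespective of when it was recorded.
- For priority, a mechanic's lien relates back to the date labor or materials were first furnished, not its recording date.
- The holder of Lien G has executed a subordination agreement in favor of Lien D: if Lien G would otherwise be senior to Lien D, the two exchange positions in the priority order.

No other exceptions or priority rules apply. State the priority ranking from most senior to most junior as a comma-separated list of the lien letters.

B, E, D, F, G, C, A

First, effective dates: A was recorded 53 days after the deed — beyond 21 days — so no relation-back applies; D's effective date is 8 November 2017, when work began; E's effective date is 16 June 2017, when work began.
B is a property-tax lien and takes priority over every other lien.
Among the remaining liens, by effective date: E (16 June 2017), G (15 October 2017), F (18 October 2017), D (8 November 2017), C (18 December 2017), A (6 September 2018).
The subordination applies — G was senior to D — so G and D swap.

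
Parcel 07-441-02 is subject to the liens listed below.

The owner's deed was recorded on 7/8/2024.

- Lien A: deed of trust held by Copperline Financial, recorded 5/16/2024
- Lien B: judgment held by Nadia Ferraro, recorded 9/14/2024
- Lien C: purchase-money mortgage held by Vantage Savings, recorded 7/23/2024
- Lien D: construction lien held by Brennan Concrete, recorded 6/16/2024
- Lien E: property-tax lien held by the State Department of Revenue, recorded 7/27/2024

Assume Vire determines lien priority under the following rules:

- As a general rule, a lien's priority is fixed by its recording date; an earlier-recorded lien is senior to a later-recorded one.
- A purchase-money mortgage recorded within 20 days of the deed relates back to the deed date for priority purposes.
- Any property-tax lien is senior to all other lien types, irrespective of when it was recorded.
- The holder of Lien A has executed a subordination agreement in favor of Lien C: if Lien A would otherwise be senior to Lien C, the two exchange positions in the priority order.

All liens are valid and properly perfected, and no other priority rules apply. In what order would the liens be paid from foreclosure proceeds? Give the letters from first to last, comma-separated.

E, C, D, A, B

Adjusting effective dates: C was recorded within the 20-day window, so its effective date is the deed date 7/8/2024.
As a property-tax lien, E is senior to every other lien.
The other liens, earliest effective date first: A (5/16/2024), D (6/16/2024), C (7/8/2024), B (9/14/2024).
A would otherwise be senior to C, so under the subordination agreement A and C exchange positions.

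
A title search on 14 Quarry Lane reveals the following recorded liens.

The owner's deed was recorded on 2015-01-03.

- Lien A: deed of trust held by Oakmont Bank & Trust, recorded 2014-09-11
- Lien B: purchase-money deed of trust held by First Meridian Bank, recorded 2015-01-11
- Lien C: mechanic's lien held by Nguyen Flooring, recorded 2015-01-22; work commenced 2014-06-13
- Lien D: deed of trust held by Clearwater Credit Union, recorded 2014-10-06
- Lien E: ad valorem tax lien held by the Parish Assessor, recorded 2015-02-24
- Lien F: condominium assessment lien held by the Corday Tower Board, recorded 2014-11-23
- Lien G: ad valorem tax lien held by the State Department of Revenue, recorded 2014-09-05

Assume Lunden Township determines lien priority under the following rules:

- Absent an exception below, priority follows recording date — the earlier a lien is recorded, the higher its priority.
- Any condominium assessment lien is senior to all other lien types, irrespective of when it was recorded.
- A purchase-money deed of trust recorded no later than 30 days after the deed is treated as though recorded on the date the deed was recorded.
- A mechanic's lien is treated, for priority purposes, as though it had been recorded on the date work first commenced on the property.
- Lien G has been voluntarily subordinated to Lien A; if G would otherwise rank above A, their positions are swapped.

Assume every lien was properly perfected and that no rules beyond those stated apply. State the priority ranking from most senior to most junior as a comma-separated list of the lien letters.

Effective dates after the stated exceptions: B was recorded within the 30-day window, so its effective date is the deed date 2015-01-03; C relates back to 2014-06-13 (work commenced).
As a condominium assessment lien, F is senior to every other lien.
Ordering the rest by effective date: C (2014-06-13), G (2014-09-05), A (2014-09-11), D (2014-10-06), B (2015-01-03), E (2015-02-24).
The subordination applies — G was senior to A — so G and A swap.

F, C, A, G, D, B, E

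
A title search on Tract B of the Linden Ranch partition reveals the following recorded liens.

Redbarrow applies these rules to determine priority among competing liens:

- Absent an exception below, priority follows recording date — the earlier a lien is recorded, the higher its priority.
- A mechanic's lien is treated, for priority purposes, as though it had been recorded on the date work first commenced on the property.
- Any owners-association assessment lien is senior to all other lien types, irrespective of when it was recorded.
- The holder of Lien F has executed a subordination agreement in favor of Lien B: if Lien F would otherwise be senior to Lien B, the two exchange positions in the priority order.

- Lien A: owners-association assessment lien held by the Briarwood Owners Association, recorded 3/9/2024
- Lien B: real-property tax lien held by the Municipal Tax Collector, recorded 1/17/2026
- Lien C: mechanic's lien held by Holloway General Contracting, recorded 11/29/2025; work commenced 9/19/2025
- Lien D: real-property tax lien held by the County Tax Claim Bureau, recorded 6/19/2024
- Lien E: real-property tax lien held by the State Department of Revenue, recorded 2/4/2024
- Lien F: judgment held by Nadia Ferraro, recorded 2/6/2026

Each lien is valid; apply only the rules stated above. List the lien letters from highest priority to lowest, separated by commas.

Adjusting effective dates: C relates back to 9/19/2025 (work commenced).
A is an owners-association assessment lien and takes priority over every other lien.
Ordering the rest by effective date: E (2/4/2024), D (6/19/2024), C (9/19/2025), B (1/17/2026), F (2/6/2026).
F already ranks below B; the subordination has no effect.

A, E, D, C, B, F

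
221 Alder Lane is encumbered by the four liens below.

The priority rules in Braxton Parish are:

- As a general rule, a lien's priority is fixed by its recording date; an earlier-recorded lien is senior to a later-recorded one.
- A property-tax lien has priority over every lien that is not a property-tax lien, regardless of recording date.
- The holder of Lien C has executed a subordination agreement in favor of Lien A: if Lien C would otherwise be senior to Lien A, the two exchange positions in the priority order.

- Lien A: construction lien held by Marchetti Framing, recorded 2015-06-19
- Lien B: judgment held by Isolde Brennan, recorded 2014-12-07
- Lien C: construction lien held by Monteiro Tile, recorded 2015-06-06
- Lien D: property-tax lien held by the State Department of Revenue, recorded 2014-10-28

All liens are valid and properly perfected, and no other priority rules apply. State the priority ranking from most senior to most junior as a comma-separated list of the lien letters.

D, B, A, C

D is a property-tax lien and takes priority over every other lien.
The other liens, earliest effective date first: B (2014-12-07), C (2015-06-06), A (2015-06-19).
C is senior to A before the subordination, so the two trade places.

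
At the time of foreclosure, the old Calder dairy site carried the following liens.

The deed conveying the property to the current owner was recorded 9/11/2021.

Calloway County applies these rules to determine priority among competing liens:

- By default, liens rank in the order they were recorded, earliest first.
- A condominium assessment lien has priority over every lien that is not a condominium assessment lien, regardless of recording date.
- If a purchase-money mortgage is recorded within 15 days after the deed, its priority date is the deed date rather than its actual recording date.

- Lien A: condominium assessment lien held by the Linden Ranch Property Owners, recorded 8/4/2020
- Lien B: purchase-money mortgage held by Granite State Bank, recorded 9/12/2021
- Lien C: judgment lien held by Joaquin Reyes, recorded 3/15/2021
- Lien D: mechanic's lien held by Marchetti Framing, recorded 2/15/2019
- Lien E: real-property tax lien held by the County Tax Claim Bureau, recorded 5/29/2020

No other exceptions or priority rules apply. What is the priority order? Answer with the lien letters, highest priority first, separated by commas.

First, effective dates: B relates back to the deed date 9/11/2021.
As a condominium assessment lien, A is senior to every other lien.
Remaining liens by effective date: D (2/15/2019), E (5/29/2020), C (3/15/2021), B (9/11/2021).

A, D, E, C, B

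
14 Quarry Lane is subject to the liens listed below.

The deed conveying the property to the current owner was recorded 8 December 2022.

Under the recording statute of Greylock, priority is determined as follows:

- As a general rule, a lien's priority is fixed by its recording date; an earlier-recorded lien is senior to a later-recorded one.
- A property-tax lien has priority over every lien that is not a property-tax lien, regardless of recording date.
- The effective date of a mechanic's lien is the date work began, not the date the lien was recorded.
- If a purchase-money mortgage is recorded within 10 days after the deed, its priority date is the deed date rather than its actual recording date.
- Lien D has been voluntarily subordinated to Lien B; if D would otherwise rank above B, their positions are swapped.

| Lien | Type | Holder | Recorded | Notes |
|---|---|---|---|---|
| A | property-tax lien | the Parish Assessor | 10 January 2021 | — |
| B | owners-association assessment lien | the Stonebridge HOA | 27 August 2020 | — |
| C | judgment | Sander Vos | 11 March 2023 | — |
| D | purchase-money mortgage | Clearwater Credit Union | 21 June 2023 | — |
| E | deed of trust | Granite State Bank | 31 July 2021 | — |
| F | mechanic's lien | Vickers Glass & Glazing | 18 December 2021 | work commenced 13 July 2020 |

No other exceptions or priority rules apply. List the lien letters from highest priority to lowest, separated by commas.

Effective dates after the stated exceptions: D was recorded 195 days after the deed, outside the 10-day window, so it keeps its recording date; F is treated as recorded 13 July 2020, the work-commencement date.
As a property-tax lien, A is senior to every other lien.
Among the remaining liens, by effective date: F (13 July 2020), B (27 August 2020), E (31 July 2021), C (11 March 2023), D (21 June 2023).
Since D is not senior to B, the subordination leaves the order unchanged.

A, F, B, E, C, D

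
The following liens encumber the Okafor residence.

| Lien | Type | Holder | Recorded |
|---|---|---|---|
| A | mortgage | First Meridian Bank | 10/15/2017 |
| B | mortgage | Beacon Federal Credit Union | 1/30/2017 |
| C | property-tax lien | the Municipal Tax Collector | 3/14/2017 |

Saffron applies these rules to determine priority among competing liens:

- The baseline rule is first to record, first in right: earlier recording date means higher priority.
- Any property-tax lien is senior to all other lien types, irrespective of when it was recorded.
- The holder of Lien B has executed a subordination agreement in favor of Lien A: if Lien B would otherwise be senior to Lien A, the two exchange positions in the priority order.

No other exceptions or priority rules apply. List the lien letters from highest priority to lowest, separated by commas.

C, A, B

As a property-tax lien, C is senior to every other lien.
Ordering the rest by effective date: B (1/30/2017), A (10/15/2017).
B would otherwise be senior to A, so under the subordination agreement B and A exchange positions.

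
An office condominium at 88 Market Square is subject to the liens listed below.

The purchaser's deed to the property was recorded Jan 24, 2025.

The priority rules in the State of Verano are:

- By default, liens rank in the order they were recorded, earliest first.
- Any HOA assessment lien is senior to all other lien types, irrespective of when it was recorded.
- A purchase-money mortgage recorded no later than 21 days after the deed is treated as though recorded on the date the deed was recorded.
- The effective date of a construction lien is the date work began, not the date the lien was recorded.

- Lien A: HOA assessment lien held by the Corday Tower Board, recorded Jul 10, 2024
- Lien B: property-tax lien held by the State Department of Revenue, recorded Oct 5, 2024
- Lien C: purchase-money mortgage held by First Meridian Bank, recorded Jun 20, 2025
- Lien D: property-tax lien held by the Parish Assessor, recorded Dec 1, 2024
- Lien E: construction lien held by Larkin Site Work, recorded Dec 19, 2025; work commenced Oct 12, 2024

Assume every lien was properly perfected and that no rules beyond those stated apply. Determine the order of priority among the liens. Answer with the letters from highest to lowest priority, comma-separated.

First, effective dates: C was recorded 147 days after the deed — beyond 21 days — so no relation-back applies; E relates back to Oct 12, 2024 (work commenced).
A is an HOA assessment lien, so it outranks all other liens regardless of date.
Remaining liens by effective date: B (Oct 5, 2024), E (Oct 12, 2024), D (Dec 1, 2024), C (Jun 20, 2025).

A, B, E, D, C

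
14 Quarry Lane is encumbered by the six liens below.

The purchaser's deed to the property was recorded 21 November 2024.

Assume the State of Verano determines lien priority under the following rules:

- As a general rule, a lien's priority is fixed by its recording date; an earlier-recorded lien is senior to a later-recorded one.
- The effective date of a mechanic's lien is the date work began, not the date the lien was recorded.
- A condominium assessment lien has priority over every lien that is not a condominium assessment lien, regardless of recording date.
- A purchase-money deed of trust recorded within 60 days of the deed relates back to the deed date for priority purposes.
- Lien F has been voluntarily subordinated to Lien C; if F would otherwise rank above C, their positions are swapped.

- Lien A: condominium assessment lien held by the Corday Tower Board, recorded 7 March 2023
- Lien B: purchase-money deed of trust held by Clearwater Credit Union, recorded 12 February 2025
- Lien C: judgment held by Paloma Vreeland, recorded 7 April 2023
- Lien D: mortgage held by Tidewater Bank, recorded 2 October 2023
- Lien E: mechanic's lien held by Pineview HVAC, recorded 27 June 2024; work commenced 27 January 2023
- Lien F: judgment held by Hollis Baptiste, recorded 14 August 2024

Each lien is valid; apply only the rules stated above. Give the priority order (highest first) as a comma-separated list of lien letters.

A, E, C, D, F, B

Adjusting effective dates: B was recorded 83 days after the deed, outside the 60-day window, so it keeps its recording date; E relates back to 27 January 2023 (work commenced).
A is a condominium assessment lien, so it outranks all other liens regardless of date.
Ordering the rest by effective date: E (27 January 2023), C (7 April 2023), D (2 October 2023), F (14 August 2024), B (12 February 2025).
Since F is not senior to C, the subordination leaves the order unchanged.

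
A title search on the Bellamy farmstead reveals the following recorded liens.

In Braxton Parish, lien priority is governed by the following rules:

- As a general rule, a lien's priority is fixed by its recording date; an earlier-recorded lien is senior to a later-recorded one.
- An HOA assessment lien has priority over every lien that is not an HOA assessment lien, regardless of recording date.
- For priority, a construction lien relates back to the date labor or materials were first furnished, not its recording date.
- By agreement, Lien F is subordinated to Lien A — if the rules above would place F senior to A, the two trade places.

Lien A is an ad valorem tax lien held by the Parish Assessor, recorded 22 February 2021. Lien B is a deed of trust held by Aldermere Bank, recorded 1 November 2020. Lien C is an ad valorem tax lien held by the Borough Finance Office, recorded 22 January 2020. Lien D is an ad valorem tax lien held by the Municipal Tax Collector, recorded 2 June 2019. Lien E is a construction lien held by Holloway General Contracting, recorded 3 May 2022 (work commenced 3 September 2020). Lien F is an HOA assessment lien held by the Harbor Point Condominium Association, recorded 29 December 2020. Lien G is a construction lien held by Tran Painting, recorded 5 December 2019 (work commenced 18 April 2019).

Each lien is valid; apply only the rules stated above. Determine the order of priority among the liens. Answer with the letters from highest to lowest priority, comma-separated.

First, effective dates: E relates back to 3 September 2020 (work commenced); G is treated as recorded 18 April 2019, the work-commencement date.
F is an HOA assessment lien, so it outranks all other liens regardless of date.
The other liens, earliest effective date first: G (18 April 2019), D (2 June 2019), C (22 January 2020), E (3 September 2020), B (1 November 2020), A (22 February 2021).
F is senior to A before the subordination, so the two trade places.

A, G, D, C, E, B, F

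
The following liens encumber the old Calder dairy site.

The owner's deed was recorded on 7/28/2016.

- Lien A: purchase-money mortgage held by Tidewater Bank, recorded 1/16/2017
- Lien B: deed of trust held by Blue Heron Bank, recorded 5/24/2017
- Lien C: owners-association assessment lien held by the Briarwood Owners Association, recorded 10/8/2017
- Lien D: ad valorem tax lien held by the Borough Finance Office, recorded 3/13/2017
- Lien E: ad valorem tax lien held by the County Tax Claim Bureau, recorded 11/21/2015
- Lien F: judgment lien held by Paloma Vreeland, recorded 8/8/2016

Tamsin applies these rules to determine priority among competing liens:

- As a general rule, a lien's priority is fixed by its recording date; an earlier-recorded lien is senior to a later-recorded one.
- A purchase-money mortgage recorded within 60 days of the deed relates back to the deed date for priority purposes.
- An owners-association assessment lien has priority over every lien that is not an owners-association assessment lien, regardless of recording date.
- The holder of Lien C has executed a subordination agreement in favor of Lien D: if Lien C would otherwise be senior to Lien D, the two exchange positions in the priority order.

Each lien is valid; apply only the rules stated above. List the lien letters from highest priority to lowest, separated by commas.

D, E, F, A, C, B

Adjusting effective dates: A missed the 60-day window (172 days after the deed), so its recording date stands.
C, as an owners-association assessment lien, has superpriority and ranks first.
The other liens, earliest effective date first: E (11/21/2015), F (8/8/2016), A (1/16/2017), D (3/13/2017), B (5/24/2017).
C would otherwise be senior to D, so under the subordination agreement C and D exchange positions.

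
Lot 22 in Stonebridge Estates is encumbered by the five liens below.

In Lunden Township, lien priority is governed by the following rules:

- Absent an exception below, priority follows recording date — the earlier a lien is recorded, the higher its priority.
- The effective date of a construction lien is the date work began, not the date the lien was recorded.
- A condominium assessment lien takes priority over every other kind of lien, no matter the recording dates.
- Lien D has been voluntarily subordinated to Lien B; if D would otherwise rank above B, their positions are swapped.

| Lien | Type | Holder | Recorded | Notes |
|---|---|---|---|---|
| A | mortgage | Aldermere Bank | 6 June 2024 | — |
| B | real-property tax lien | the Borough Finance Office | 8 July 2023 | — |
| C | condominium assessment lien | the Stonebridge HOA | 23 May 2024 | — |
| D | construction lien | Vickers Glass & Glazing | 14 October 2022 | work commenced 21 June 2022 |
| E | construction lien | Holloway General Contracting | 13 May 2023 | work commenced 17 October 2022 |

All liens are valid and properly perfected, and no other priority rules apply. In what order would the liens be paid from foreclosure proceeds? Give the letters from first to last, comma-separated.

C, B, E, D, A

Effective dates: D is treated as recorded 21 June 2022, the work-commencement date; E's effective date is 17 October 2022, when work began.
As a condominium assessment lien, C is senior to every other lien.
Among the remaining liens, by effective date: D (21 June 2022), E (17 October 2022), B (8 July 2023), A (6 June 2024).
D would otherwise be senior to B, so under the subordination agreement D and B exchange positions.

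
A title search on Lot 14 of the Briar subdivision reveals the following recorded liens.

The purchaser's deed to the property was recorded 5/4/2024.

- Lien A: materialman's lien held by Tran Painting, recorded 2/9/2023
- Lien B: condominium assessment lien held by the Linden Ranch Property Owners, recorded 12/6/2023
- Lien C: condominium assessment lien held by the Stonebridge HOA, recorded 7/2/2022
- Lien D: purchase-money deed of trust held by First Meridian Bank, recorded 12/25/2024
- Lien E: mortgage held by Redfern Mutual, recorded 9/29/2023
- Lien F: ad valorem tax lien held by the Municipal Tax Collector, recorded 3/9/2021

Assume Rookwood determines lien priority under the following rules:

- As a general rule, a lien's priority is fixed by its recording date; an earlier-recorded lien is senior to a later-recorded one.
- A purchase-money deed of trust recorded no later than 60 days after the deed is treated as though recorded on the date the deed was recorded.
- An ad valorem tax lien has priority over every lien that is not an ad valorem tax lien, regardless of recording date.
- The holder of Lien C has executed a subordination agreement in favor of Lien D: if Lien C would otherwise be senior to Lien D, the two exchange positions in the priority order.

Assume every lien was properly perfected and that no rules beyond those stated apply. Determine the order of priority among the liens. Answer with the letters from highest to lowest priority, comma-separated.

Effective dates after the stated exceptions: D missed the 60-day window (235 days after the deed), so its recording date stands.
As an ad valorem tax lien, F is senior to every other lien.
Remaining liens by effective date: C (7/2/2022), A (2/9/2023), E (9/29/2023), B (12/6/2023), D (12/25/2024).
C is senior to D before the subordination, so the two trade places.

F, D, A, E, B, C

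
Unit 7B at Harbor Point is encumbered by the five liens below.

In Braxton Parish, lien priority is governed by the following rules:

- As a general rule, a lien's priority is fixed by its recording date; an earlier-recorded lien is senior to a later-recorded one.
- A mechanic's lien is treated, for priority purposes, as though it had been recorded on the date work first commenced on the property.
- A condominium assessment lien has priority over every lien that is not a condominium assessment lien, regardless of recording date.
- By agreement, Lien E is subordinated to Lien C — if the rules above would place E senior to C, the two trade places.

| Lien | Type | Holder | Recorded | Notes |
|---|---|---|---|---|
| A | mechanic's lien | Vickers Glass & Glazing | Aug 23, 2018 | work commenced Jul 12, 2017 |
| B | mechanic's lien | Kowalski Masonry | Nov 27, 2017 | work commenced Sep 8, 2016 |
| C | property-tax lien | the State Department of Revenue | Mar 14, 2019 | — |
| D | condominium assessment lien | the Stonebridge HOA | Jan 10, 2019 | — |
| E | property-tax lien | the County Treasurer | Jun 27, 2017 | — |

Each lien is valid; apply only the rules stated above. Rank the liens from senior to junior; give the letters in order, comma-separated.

Effective dates: A's effective date is Jul 12, 2017, when work began; B relates back to Sep 8, 2016 (work commenced).
As a condominium assessment lien, D is senior to every other lien.
The other liens, earliest effective date first: B (Sep 8, 2016), E (Jun 27, 2017), A (Jul 12, 2017), C (Mar 14, 2019).
E is senior to C before the subordination, so the two trade places.

D, B, C, A, E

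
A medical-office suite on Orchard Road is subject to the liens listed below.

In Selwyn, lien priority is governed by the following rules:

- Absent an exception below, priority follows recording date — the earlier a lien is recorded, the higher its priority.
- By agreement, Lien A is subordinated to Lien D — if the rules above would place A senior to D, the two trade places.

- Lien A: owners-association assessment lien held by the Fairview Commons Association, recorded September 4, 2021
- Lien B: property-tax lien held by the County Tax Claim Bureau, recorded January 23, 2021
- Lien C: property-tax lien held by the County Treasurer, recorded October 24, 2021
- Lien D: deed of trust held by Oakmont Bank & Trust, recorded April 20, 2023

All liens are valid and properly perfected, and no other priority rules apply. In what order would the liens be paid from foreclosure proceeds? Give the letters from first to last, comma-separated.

By effective date: B (January 23, 2021), A (September 4, 2021), C (October 24, 2021), D (April 20, 2023).
Because A would otherwise rank above D, the subordination swaps them.

B, D, C, A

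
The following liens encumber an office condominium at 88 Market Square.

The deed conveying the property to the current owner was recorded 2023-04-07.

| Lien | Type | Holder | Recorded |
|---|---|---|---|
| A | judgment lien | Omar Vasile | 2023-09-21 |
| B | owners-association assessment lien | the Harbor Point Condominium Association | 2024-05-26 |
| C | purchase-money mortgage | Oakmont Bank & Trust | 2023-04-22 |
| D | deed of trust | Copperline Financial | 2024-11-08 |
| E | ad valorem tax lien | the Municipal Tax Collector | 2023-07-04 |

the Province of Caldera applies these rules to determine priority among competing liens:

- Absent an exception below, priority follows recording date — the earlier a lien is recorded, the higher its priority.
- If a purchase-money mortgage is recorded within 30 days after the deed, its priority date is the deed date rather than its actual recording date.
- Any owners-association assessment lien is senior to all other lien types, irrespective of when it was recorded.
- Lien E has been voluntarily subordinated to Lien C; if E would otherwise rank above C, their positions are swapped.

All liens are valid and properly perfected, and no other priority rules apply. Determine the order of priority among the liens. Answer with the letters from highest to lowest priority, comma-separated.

Effective dates after the stated exceptions: C was recorded within the 30-day window, so its effective date is the deed date 2023-04-07.
B is an owners-association assessment lien and takes priority over every other lien.
Remaining liens by effective date: C (2023-04-07), E (2023-07-04), A (2023-09-21), D (2024-11-08).
E already ranks below C; the subordination has no effect.

B, C, E, A, D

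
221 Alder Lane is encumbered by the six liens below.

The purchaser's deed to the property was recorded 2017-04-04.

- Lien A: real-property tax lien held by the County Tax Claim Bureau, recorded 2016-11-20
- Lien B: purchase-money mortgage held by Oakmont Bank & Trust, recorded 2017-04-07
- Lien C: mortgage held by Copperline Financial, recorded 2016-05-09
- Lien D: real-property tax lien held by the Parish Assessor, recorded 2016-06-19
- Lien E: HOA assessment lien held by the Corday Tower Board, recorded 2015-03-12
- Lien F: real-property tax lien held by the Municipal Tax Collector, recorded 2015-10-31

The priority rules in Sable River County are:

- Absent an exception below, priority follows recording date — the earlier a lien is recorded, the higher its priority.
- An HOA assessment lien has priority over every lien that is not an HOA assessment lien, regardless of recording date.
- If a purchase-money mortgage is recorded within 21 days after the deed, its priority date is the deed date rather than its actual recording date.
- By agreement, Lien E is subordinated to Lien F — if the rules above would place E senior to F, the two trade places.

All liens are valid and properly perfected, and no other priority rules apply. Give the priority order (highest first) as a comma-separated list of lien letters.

Adjusting effective dates: B's effective date is the deed date, 2017-04-04.
As an HOA assessment lien, E is senior to every other lien.
Ordering the rest by effective date: F (2015-10-31), C (2016-05-09), D (2016-06-19), A (2016-11-20), B (2017-04-04).
Because E would otherwise rank above F, the subordination swaps them.

F, E, C, D, A, B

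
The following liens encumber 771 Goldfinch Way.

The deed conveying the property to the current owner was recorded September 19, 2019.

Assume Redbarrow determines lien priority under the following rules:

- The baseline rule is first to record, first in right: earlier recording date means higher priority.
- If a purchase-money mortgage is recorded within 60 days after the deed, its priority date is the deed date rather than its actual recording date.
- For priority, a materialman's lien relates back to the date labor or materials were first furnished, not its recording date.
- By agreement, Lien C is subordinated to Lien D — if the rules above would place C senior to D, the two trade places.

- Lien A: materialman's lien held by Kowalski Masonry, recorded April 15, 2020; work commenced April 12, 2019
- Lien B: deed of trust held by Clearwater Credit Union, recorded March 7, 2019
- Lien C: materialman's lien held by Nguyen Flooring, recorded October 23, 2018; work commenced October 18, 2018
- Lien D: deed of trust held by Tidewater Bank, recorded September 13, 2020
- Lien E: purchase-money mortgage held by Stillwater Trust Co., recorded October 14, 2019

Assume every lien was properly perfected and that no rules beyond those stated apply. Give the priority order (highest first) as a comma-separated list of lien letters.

Effective dates: A is treated as recorded April 12, 2019, the work-commencement date; C's effective date is October 18, 2018, when work began; E was recorded within the 60-day window, so its effective date is the deed date September 19, 2019.
Sorted by effective date: C (October 18, 2018), B (March 7, 2019), A (April 12, 2019), E (September 19, 2019), D (September 13, 2020).
The subordination applies — C was senior to D — so C and D swap.

D, B, A, E, C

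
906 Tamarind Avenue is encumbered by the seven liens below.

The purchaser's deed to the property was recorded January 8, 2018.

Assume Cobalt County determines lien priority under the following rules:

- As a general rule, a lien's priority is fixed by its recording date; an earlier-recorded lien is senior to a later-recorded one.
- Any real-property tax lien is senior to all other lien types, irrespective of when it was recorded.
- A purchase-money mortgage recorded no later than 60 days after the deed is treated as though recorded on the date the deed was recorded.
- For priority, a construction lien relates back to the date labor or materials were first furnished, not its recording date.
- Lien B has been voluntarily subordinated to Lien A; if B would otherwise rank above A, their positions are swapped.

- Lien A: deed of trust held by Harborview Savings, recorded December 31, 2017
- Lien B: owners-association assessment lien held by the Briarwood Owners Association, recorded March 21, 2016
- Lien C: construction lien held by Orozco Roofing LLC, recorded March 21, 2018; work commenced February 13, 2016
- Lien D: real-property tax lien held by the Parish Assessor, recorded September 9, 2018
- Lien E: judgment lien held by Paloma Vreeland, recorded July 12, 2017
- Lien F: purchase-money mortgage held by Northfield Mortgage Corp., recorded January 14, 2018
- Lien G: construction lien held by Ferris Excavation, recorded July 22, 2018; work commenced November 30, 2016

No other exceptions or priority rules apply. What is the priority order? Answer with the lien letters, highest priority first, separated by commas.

D, C, A, G, E, B, F

Adjusting effective dates: C's effective date is February 13, 2016, when work began; F was recorded within the 60-day window, so its effective date is the deed date January 8, 2018; G's effective date is November 30, 2016, when work began.
D is a real-property tax lien, so it outranks all other liens regardless of date.
The other liens, earliest effective date first: C (February 13, 2016), B (March 21, 2016), G (November 30, 2016), E (July 12, 2017), A (December 31, 2017), F (January 8, 2018).
B is senior to A before the subordination, so the two trade places.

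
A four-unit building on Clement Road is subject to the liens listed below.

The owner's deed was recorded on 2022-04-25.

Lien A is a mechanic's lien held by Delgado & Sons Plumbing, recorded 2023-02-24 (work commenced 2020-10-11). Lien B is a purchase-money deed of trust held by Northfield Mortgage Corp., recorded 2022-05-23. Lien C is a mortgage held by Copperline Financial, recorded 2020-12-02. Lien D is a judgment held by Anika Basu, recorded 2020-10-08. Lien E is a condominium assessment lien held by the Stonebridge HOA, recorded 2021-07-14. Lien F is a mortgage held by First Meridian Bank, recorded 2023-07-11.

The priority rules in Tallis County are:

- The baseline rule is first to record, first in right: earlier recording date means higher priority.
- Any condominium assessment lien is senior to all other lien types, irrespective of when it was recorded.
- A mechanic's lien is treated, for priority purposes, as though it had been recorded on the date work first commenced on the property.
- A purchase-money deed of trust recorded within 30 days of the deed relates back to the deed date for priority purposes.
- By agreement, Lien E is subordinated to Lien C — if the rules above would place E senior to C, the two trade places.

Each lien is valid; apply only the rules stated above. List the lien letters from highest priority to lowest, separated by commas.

Effective dates after the stated exceptions: A is treated as recorded 2020-10-11, the work-commencement date; B relates back to the deed date 2022-04-25.
E is a condominium assessment lien and takes priority over every other lien.
The other liens, earliest effective date first: D (2020-10-08), A (2020-10-11), C (2020-12-02), B (2022-04-25), F (2023-07-11).
The subordination applies — E was senior to C — so E and C swap.

C, D, A, E, B, F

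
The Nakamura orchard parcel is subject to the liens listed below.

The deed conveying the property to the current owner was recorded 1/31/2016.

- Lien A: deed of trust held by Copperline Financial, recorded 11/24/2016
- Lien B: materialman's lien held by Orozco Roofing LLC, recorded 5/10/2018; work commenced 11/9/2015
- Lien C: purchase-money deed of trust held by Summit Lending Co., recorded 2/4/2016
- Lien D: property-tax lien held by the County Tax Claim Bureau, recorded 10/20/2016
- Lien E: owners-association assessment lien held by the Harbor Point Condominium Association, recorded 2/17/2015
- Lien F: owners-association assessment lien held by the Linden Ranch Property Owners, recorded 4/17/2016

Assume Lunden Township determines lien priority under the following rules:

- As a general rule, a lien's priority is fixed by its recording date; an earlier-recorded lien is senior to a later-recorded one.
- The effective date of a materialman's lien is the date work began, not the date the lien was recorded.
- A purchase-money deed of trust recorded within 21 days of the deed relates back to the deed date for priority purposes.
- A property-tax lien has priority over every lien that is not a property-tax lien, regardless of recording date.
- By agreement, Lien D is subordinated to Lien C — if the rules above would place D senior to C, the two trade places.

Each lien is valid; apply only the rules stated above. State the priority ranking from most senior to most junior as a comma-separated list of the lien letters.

Adjusting effective dates: B's effective date is 11/9/2015, when work began; C's effective date is the deed date, 1/31/2016.
D, as a property-tax lien, has superpriority and ranks first.
The other liens, earliest effective date first: E (2/17/2015), B (11/9/2015), C (1/31/2016), F (4/17/2016), A (11/24/2016).
D would otherwise be senior to C, so under the subordination agreement D and C exchange positions.

C, E, B, D, F, A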